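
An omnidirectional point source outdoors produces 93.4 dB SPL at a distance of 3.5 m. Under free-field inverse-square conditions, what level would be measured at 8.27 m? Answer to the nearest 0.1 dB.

Free-field point source: level drops by 20·log₁₀ of the distance ratio.
ΔL = −20·log₁₀(8.27/3.5) = -7.47 dB, so L₂ = 93.4 + (-7.47) = 85.9 dB SPL.

85.9 dB SPL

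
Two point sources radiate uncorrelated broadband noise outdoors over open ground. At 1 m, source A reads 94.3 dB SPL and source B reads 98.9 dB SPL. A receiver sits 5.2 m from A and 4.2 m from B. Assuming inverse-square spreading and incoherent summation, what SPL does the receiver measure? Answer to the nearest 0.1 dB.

At the listener: L_A = 94.3 − 20·log₁₀(5.2) = 79.98 dB; L_B = 98.9 − 20·log₁₀(4.2) = 86.44 dB.
Combined: 10·log₁₀(10^(79.98/10)+10^(86.44/10)) = 87.3 dB SPL.

87.3 dB SPL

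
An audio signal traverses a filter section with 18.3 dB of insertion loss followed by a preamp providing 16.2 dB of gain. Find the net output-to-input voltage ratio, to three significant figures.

Net gain = (−18.3) + 16.2 = -2.1 dB.
Voltage ratio = 10^(-2.1/20) = 0.785.

0.785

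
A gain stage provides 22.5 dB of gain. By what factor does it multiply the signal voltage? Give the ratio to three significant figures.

Voltage ratio = 10^(dB/20).
10^(22.5/20) = 10^(1.125) = 13.3.

13.3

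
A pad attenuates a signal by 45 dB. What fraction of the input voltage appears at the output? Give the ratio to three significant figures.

0.00562

Voltage ratio = 10^(dB/20).
10^(-45/20) = 10^(-2.250) = 0.00562.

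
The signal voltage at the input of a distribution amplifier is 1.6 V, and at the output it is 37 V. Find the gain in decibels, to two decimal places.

27.28 dB

For a voltage ratio, dB = 20·log₁₀(V₂/V₁).
20·log₁₀(37/1.6) = 20·log₁₀(23.12) = 27.28 dB.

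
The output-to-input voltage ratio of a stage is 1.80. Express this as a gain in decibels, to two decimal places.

5.11 dB

Voltage is an amplitude quantity, so gain = 20·log₁₀(V_out/V_in).
20·log₁₀(1.80) = 5.11 dB.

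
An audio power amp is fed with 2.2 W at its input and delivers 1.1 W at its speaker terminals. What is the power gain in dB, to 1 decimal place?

-3.0 dB

Power is a power quantity, so gain = 10·log₁₀(P_out/P_in).
10·log₁₀(1.1/2.2) = 10·log₁₀(0.5000) = -3.0 dB.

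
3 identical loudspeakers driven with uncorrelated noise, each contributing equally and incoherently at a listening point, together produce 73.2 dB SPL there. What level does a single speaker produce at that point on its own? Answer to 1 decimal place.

68.4 dB SPL

3 equal incoherent sources add 10·log₁₀(3) = 4.77 dB over one source.
L_one = 73.2 − 4.77 = 68.4 dB SPL.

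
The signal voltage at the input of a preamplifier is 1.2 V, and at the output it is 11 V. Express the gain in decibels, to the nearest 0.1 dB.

19.2 dB

Voltage ratio → dB uses the 20·log₁₀ form:
20·log₁₀(11/1.2) = 20·log₁₀(9.167) = 19.2 dB.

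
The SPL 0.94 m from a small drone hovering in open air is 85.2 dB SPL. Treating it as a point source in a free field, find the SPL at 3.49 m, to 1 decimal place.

Inverse-square spreading gives ΔL = −20·log₁₀(d₂/d₁).
ΔL = −20·log₁₀(3.49/0.94) = -11.39 dB, so L₂ = 85.2 + (-11.39) = 73.8 dB SPL.

73.8 dB SPL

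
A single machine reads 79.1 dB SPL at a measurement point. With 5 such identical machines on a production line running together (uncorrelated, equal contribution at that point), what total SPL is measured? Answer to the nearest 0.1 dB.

86.1 dB SPL

5 equal incoherent sources raise the level by 10·log₁₀(5) = 6.99 dB.
L_total = 79.1 + 6.99 = 86.1 dB SPL.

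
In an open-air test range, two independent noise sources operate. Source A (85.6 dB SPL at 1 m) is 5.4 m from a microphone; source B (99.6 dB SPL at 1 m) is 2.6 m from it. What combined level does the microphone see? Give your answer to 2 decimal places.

At the listener: L_A = 85.6 − 20·log₁₀(5.4) = 70.952 dB; L_B = 99.6 − 20·log₁₀(2.6) = 91.301 dB.
Combined: 10·log₁₀(10^(70.952/10)+10^(91.301/10)) = 91.34 dB SPL.

91.34 dB SPL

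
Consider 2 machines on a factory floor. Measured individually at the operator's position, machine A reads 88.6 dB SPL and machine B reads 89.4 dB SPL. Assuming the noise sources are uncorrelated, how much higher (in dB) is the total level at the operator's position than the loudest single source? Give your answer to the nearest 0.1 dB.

2.6 dB

Uncorrelated sources add in intensity (power), not in dB.
L_total = 10·log₁₀(10^(88.6/10) + 10^(89.4/10)) = 92.03 dB SPL.
Excess over the loudest (89.4 dB): 92.03 − 89.4 = 2.6 dB.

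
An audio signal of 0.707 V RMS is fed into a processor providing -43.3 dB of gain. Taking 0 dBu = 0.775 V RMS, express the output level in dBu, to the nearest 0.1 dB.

Input level: 20·log₁₀(0.707/0.775) = -0.80 dBu.
Output: -0.80 − 43.3 = -44.1 dBu.

-44.1 dBu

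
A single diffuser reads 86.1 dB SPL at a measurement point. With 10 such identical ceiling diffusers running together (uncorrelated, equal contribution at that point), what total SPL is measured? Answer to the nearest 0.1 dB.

96.1 dB SPL

10 equal incoherent sources raise the level by 10·log₁₀(10) = 10.00 dB.
L_total = 86.1 + 10.00 = 96.1 dB SPL.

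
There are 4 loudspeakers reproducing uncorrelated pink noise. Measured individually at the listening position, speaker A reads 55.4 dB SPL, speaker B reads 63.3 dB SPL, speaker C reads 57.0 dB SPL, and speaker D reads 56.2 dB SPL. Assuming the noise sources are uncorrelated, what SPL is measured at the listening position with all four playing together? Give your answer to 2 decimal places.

Uncorrelated sources add in intensity (power), not in dB.
L_total = 10·log₁₀(10^(55.4/10) + 10^(63.3/10) + 10^(57.0/10) + 10^(56.2/10)) = 10·log₁₀(3403000) = 65.32 dB SPL.

65.32 dB SPL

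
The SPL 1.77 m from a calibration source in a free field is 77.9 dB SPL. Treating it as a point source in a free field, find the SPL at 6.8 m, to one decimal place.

66.2 dB SPL

For a point source in a free field, ΔL = −20·log₁₀(d₂/d₁).
ΔL = −20·log₁₀(6.8/1.77) = -11.69 dB, so L₂ = 77.9 + (-11.69) = 66.2 dB SPL.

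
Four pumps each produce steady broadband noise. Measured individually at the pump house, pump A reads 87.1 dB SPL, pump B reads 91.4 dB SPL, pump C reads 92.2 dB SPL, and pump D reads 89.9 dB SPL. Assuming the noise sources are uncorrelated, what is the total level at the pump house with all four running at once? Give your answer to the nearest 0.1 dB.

96.6 dB SPL

Add the sources as powers (linear), then convert back to dB:
L_total = 10·log₁₀(10^(87.1/10) + 10^(91.4/10) + 10^(92.2/10) + 10^(89.9/10)) = 10·log₁₀(4530000000) = 96.6 dB SPL.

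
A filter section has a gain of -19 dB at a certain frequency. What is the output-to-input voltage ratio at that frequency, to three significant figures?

0.112

Voltage ratio = 10^(dB/20).
10^(-19/20) = 10^(-0.9500) = 0.112.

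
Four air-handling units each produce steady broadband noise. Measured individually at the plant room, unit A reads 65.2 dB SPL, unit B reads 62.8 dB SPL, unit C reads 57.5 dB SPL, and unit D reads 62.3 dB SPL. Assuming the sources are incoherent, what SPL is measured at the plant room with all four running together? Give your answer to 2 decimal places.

68.74 dB SPL

Incoherent sources sum as intensities:
L_total = 10·log₁₀(10^(65.2/10) + 10^(62.8/10) + 10^(57.5/10) + 10^(62.3/10)) = 10·log₁₀(7477000) = 68.74 dB SPL.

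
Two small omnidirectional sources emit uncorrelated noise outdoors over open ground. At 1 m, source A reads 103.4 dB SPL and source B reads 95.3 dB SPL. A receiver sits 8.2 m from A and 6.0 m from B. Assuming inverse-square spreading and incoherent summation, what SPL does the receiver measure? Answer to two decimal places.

At the listener: L_A = 103.4 − 20·log₁₀(8.2) = 85.124 dB; L_B = 95.3 − 20·log₁₀(6.0) = 79.737 dB.
Combined: 10·log₁₀(10^(85.124/10)+10^(79.737/10)) = 86.23 dB SPL.

86.23 dB SPL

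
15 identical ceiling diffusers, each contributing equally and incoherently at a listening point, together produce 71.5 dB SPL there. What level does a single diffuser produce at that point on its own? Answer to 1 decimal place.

15 equal incoherent sources add 10·log₁₀(15) = 11.76 dB over one source.
L_one = 71.5 − 11.76 = 59.7 dB SPL.

59.7 dB SPL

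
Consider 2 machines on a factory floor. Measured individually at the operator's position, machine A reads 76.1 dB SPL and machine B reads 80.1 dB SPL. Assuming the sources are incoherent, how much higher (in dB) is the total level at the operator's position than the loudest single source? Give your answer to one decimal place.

Incoherent sources sum as intensities:
L_total = 10·log₁₀(10^(76.1/10) + 10^(80.1/10)) = 81.56 dB SPL.
Excess over the loudest (80.1 dB): 81.56 − 80.1 = 1.5 dB.

1.5 dB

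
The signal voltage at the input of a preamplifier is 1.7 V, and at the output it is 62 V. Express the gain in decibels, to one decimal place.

Voltage ratio → dB uses the 20·log₁₀ form:
20·log₁₀(62/1.7) = 20·log₁₀(36.47) = 31.2 dB.

31.2 dB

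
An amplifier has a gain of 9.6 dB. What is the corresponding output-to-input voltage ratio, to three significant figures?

3.02

Voltage ratio = 10^(dB/20).
10^(9.6/20) = 10^(0.4800) = 3.02.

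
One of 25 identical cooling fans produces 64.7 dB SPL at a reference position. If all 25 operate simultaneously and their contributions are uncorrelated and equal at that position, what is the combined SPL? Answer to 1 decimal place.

25 equal incoherent sources raise the level by 10·log₁₀(25) = 13.98 dB.
L_total = 64.7 + 13.98 = 78.7 dB SPL.

78.7 dB SPL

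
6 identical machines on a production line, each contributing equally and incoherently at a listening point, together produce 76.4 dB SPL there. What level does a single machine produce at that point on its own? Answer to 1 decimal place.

68.6 dB SPL

6 equal incoherent sources add 10·log₁₀(6) = 7.78 dB over one source.
L_one = 76.4 − 7.78 = 68.6 dB SPL.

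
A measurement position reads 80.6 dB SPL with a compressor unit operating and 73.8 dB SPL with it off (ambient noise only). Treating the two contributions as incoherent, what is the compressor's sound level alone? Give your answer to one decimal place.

79.6 dB SPL

Subtract intensities: L_src = 10·log₁₀(10^(L_total/10) − 10^(L_bg/10)).
L_src = 10·log₁₀(10^(80.6/10) − 10^(73.8/10)) = 10·log₁₀(90830000) = 79.6 dB SPL.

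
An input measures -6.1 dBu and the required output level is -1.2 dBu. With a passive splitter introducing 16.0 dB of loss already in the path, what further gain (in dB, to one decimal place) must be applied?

20.9 dB

The required make-up gain is the shortfall in the dB sum.
G = -1.2 − (-6.1) + 16.0 = 20.9 dB.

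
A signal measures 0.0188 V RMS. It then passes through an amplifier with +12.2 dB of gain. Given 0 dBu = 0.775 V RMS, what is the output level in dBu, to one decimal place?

Input level: 20·log₁₀(0.0188/0.775) = -32.30 dBu.
Output: -32.30 + 12.2 = -20.1 dBu.

-20.1 dBu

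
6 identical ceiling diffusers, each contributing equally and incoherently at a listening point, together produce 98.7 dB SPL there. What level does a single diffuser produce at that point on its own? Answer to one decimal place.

6 equal incoherent sources add 10·log₁₀(6) = 7.78 dB over one source.
L_one = 98.7 − 7.78 = 90.9 dB SPL.

90.9 dB SPL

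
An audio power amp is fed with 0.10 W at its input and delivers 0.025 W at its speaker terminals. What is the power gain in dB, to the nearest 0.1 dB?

Power ratio → dB uses the 10·log₁₀ form:
10·log₁₀(0.025/0.10) = 10·log₁₀(0.2500) = -6.0 dB.

-6.0 dB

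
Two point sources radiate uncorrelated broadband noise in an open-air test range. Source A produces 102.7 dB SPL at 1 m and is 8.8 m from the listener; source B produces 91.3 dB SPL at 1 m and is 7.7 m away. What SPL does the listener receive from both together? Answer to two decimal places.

84.20 dB SPL

At the listener: L_A = 102.7 − 20·log₁₀(8.8) = 83.810 dB; L_B = 91.3 − 20·log₁₀(7.7) = 73.570 dB.
Combined: 10·log₁₀(10^(83.810/10)+10^(73.570/10)) = 84.20 dB SPL.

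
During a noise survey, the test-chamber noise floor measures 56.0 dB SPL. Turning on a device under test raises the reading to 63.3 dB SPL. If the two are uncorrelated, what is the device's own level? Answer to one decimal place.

Background correction is a power subtraction:
L_src = 10·log₁₀(10^(63.3/10) − 10^(56.0/10)) = 10·log₁₀(1740000) = 62.4 dB SPL.

62.4 dB SPL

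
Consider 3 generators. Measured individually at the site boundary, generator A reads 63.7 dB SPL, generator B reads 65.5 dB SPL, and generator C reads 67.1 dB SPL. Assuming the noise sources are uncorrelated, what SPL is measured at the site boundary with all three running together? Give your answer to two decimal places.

70.42 dB SPL

Add the sources as powers (linear), then convert back to dB:
L_total = 10·log₁₀(10^(63.7/10) + 10^(65.5/10) + 10^(67.1/10)) = 10·log₁₀(11020000) = 70.42 dB SPL.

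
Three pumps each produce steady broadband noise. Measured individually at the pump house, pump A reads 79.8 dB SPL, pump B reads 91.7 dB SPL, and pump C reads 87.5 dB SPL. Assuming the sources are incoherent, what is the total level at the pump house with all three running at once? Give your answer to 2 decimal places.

Uncorrelated sources add in intensity (power), not in dB.
L_total = 10·log₁₀(10^(79.8/10) + 10^(91.7/10) + 10^(87.5/10)) = 10·log₁₀(2137000000) = 93.30 dB SPL.

93.30 dB SPL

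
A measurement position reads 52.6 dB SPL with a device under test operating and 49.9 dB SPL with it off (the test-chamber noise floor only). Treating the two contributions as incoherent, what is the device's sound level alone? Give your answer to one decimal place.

49.3 dB SPL

Background correction is a power subtraction:
L_src = 10·log₁₀(10^(52.6/10) − 10^(49.9/10)) = 10·log₁₀(84250) = 49.3 dB SPL.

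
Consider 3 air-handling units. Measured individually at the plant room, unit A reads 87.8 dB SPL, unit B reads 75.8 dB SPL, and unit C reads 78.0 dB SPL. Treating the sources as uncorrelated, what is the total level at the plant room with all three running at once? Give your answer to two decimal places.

88.47 dB SPL

Uncorrelated sources add in intensity (power), not in dB.
L_total = 10·log₁₀(10^(87.8/10) + 10^(75.8/10) + 10^(78.0/10)) = 10·log₁₀(703700000) = 88.47 dB SPL.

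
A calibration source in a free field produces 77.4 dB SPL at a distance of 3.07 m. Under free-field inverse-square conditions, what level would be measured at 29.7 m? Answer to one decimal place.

57.7 dB SPL

For a point source in a free field, ΔL = −20·log₁₀(d₂/d₁).
ΔL = −20·log₁₀(29.7/3.07) = -19.71 dB, so L₂ = 77.4 + (-19.71) = 57.7 dB SPL.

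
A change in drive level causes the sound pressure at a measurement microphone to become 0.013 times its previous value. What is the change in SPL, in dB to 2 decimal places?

-37.72 dB

SPL change from a pressure ratio uses the 20·log₁₀ form:
20·log₁₀(0.013) = -37.72 dB.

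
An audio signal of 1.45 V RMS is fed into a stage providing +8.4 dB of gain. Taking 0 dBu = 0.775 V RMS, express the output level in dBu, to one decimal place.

+13.8 dBu

Input level: 20·log₁₀(1.45/0.775) = 5.44 dBu.
Output: 5.44 + 8.4 = +13.8 dBu.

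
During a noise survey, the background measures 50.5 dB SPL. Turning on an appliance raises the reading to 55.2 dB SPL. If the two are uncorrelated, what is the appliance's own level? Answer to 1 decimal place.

53.4 dB SPL

Remove the background by subtracting linear intensities:
L_src = 10·log₁₀(10^(55.2/10) − 10^(50.5/10)) = 10·log₁₀(218900) = 53.4 dB SPL.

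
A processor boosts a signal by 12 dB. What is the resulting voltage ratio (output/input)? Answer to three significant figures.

3.98

Voltage ratio = 10^(dB/20).
10^(12/20) = 10^(0.6000) = 3.98.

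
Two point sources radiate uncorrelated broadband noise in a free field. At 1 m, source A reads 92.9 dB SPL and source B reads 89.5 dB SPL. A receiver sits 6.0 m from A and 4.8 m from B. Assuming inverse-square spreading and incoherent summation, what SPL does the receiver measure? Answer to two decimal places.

79.68 dB SPL

At the listener: L_A = 92.9 − 20·log₁₀(6.0) = 77.337 dB; L_B = 89.5 − 20·log₁₀(4.8) = 75.875 dB.
Combined: 10·log₁₀(10^(77.337/10)+10^(75.875/10)) = 79.68 dB SPL.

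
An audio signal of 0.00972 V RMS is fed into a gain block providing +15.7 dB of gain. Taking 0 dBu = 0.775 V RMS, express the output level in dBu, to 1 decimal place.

-22.3 dBu

Input level: 20·log₁₀(0.00972/0.775) = -38.03 dBu.
Output: -38.03 + 15.7 = -22.3 dBu.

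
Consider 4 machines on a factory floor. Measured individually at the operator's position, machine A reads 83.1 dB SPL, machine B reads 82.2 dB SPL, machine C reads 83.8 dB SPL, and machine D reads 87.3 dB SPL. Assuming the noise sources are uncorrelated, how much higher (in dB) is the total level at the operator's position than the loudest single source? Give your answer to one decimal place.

3.3 dB

Add the sources as powers (linear), then convert back to dB:
L_total = 10·log₁₀(10^(83.1/10) + 10^(82.2/10) + 10^(83.8/10) + 10^(87.3/10)) = 90.60 dB SPL.
Excess over the loudest (87.3 dB): 90.60 − 87.3 = 3.3 dB.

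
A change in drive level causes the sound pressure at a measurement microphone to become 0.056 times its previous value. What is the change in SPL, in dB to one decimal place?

-25.0 dB

Sound pressure is an amplitude quantity: ΔL = 20·log₁₀(p₂/p₁).
20·log₁₀(0.056) = -25.0 dB.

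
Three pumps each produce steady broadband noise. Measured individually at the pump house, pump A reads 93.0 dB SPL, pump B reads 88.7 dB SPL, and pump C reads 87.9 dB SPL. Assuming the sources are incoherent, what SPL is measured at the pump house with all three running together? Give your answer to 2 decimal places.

Incoherent sources sum as intensities:
L_total = 10·log₁₀(10^(93.0/10) + 10^(88.7/10) + 10^(87.9/10)) = 10·log₁₀(3353000000) = 95.25 dB SPL.

95.25 dB SPL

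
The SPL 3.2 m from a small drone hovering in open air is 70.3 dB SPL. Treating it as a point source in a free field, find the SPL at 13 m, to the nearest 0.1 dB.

For a point source in a free field, ΔL = −20·log₁₀(d₂/d₁).
ΔL = −20·log₁₀(13/3.2) = -12.18 dB, so L₂ = 70.3 + (-12.18) = 58.1 dB SPL.

58.1 dB SPL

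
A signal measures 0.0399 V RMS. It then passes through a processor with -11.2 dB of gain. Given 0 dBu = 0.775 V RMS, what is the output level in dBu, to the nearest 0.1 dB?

-37.0 dBu

Input level: 20·log₁₀(0.0399/0.775) = -25.77 dBu.
Output: -25.77 − 11.2 = -37.0 dBu.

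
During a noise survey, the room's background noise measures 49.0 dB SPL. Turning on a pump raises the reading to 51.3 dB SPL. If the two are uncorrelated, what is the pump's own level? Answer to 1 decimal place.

Background correction is a power subtraction:
L_src = 10·log₁₀(10^(51.3/10) − 10^(49.0/10)) = 10·log₁₀(55460) = 47.4 dB SPL.

47.4 dB SPL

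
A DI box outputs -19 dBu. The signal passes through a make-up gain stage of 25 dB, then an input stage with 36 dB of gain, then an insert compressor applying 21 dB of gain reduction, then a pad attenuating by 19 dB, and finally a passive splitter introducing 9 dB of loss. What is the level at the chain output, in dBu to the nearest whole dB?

Cascaded gains and losses add directly in dB.
-19 + 25 + 36 − 21 − 19 − 9 = -7 dBu.

-7 dBu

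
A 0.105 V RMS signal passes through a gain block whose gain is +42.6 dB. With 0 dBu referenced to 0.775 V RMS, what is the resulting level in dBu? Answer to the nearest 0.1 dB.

+25.2 dBu

Input level: 20·log₁₀(0.105/0.775) = -17.36 dBu.
Output: -17.36 + 42.6 = +25.2 dBu.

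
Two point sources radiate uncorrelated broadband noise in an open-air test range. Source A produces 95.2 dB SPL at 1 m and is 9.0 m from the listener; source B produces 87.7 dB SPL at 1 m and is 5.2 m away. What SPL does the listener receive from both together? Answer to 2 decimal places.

77.97 dB SPL

At the listener: L_A = 95.2 − 20·log₁₀(9.0) = 76.115 dB; L_B = 87.7 − 20·log₁₀(5.2) = 73.380 dB.
Combined: 10·log₁₀(10^(76.115/10)+10^(73.380/10)) = 77.97 dB SPL.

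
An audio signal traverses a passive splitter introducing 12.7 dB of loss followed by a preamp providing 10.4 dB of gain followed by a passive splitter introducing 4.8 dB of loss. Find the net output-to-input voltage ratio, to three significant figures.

0.442

Net gain = (−12.7) + 10.4 + (−4.8) = -7.1 dB.
Voltage ratio = 10^(-7.1/20) = 0.442.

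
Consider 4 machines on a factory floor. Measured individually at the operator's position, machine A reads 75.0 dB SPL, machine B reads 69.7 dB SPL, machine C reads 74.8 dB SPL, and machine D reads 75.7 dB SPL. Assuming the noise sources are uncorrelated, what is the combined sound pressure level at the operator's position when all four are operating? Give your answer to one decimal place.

Incoherent sources sum as intensities:
L_total = 10·log₁₀(10^(75.0/10) + 10^(69.7/10) + 10^(74.8/10) + 10^(75.7/10)) = 10·log₁₀(108300000) = 80.3 dB SPL.

80.3 dB SPL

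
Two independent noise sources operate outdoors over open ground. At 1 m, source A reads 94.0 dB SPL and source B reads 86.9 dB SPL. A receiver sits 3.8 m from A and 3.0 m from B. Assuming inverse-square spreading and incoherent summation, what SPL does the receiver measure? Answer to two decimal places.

At the listener: L_A = 94.0 − 20·log₁₀(3.8) = 82.404 dB; L_B = 86.9 − 20·log₁₀(3.0) = 77.358 dB.
Combined: 10·log₁₀(10^(82.404/10)+10^(77.358/10)) = 83.59 dB SPL.

83.59 dB SPL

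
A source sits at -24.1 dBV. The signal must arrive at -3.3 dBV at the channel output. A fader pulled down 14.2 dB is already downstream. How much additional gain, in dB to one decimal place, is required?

The required make-up gain is the shortfall in the dB sum.
G = -3.3 − (-24.1) + 14.2 = 35.0 dB.

35.0 dB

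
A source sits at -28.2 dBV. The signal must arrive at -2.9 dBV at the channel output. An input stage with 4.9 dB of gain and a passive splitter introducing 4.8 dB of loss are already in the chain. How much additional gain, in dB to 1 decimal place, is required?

The required make-up gain is the shortfall in the dB sum.
G = -2.9 − (-28.2) − 4.9 + 4.8 = 25.2 dB.

25.2 dB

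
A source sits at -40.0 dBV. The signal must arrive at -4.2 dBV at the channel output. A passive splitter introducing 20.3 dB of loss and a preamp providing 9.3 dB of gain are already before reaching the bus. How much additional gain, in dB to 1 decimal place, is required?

The required make-up gain is the shortfall in the dB sum.
G = -4.2 − (-40.0) + 20.3 − 9.3 = 46.8 dB.

46.8 dB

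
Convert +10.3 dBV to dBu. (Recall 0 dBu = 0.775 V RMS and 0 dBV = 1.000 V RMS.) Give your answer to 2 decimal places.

+12.51 dBu

The offset between the scales is 20·log₁₀(0.775/1.000) = −2.214 dB.
So dBu = +10.3 + 2.214 = +12.51 dBu.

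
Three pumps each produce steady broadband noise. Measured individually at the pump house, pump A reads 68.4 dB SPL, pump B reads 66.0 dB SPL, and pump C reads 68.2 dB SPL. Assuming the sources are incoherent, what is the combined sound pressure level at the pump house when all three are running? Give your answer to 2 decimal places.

72.43 dB SPL

Add the sources as powers (linear), then convert back to dB:
L_total = 10·log₁₀(10^(68.4/10) + 10^(66.0/10) + 10^(68.2/10)) = 10·log₁₀(17510000) = 72.43 dB SPL.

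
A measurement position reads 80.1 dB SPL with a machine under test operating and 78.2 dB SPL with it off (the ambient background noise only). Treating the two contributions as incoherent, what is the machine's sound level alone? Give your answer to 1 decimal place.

Remove the background by subtracting linear intensities:
L_src = 10·log₁₀(10^(80.1/10) − 10^(78.2/10)) = 10·log₁₀(36260000) = 75.6 dB SPL.

75.6 dB SPL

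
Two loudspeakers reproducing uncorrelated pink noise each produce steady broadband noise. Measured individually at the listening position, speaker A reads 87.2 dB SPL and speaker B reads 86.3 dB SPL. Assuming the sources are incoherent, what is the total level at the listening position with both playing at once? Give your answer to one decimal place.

89.8 dB SPL

Uncorrelated sources add in intensity (power), not in dB.
L_total = 10·log₁₀(10^(87.2/10) + 10^(86.3/10)) = 10·log₁₀(951400000) = 89.8 dB SPL.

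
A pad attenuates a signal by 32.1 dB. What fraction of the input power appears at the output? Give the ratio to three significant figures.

Power ratio = 10^(dB/10).
10^(-32.1/10) = 10^(-3.210) = 0.000617.

0.000617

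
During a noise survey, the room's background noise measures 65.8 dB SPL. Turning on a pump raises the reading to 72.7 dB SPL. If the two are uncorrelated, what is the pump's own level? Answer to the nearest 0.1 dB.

71.7 dB SPL

Subtract intensities: L_src = 10·log₁₀(10^(L_total/10) − 10^(L_bg/10)).
L_src = 10·log₁₀(10^(72.7/10) − 10^(65.8/10)) = 10·log₁₀(14820000) = 71.7 dB SPL.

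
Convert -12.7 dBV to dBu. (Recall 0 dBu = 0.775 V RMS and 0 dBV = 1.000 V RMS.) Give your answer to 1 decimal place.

-10.5 dBu

The offset between the scales is 20·log₁₀(0.775/1.000) = −2.214 dB.
So dBu = -12.7 + 2.214 = -10.5 dBu.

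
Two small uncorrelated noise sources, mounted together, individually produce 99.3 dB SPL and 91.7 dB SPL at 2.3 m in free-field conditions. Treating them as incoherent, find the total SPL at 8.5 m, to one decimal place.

Combined at 2.3 m: 10·log₁₀(10^(99.3/10)+10^(91.7/10)) = 100.00 dB SPL.
Then apply −20·log₁₀(8.5/2.3) = -11.35 dB → 88.6 dB SPL.

88.6 dB SPL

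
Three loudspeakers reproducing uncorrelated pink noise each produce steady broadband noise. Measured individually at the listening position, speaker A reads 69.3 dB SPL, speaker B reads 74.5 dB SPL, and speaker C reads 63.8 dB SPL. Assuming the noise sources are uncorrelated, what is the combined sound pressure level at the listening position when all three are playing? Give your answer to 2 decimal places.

75.92 dB SPL

Add the sources as powers (linear), then convert back to dB:
L_total = 10·log₁₀(10^(69.3/10) + 10^(74.5/10) + 10^(63.8/10)) = 10·log₁₀(39090000) = 75.92 dB SPL.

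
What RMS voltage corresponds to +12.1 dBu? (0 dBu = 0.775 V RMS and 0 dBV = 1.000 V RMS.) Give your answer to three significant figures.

V = 0.775 V × 10^(+12.1/20).
= 0.775 × 4.027 = 3.12 V.

3.12 V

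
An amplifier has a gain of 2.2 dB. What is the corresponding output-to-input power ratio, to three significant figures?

1.66

Power ratio = 10^(dB/10).
10^(2.2/10) = 10^(0.2200) = 1.66.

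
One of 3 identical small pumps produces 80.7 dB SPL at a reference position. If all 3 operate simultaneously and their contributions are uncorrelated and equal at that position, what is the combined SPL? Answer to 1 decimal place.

85.5 dB SPL

3 equal incoherent sources raise the level by 10·log₁₀(3) = 4.77 dB.
L_total = 80.7 + 4.77 = 85.5 dB SPL.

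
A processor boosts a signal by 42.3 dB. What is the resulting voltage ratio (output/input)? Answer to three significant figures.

Voltage ratio = 10^(dB/20).
10^(42.3/20) = 10^(2.115) = 130.

130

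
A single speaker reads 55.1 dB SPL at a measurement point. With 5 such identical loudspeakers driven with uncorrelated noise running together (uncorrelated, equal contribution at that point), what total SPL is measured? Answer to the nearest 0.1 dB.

62.1 dB SPL

5 equal incoherent sources raise the level by 10·log₁₀(5) = 6.99 dB.
L_total = 55.1 + 6.99 = 62.1 dB SPL.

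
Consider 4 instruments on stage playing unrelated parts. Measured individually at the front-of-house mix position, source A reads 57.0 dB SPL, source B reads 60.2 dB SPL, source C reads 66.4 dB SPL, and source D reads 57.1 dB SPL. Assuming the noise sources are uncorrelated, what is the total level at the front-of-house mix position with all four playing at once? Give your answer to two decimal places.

Add the sources as powers (linear), then convert back to dB:
L_total = 10·log₁₀(10^(57.0/10) + 10^(60.2/10) + 10^(66.4/10) + 10^(57.1/10)) = 10·log₁₀(6426000) = 68.08 dB SPL.

68.08 dB SPL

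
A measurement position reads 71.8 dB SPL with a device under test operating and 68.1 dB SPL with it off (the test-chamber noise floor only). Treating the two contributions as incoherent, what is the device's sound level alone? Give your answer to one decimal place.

Remove the background by subtracting linear intensities:
L_src = 10·log₁₀(10^(71.8/10) − 10^(68.1/10)) = 10·log₁₀(8679000) = 69.4 dB SPL.

69.4 dB SPL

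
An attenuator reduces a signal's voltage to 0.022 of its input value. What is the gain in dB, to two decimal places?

For a voltage ratio, dB = 20·log₁₀(V₂/V₁).
20·log₁₀(0.022) = -33.15 dB.

-33.15 dB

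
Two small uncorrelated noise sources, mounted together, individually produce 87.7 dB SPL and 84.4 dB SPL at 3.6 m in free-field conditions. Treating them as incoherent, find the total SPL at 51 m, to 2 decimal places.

Combined at 3.6 m: 10·log₁₀(10^(87.7/10)+10^(84.4/10)) = 89.366 dB SPL.
Then apply −20·log₁₀(51/3.6) = -23.025 dB → 66.34 dB SPL.

66.34 dB SPL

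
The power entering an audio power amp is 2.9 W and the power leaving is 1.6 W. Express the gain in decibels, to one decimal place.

For a power ratio, dB = 10·log₁₀(P₂/P₁).
10·log₁₀(1.6/2.9) = 10·log₁₀(0.5517) = -2.6 dB.

-2.6 dB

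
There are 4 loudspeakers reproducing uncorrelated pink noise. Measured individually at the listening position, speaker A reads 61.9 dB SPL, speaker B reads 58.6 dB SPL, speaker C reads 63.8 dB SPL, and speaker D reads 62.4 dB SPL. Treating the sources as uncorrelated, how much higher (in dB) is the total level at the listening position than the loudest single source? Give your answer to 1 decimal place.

Add the sources as powers (linear), then convert back to dB:
L_total = 10·log₁₀(10^(61.9/10) + 10^(58.6/10) + 10^(63.8/10) + 10^(62.4/10)) = 68.07 dB SPL.
Excess over the loudest (63.8 dB): 68.07 − 63.8 = 4.3 dB.

4.3 dB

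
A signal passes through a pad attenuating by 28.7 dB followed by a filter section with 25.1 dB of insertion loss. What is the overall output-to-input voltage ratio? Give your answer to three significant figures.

Net gain = (−28.7) + (−25.1) = -53.8 dB.
Voltage ratio = 10^(-53.8/20) = 0.00204.

0.00204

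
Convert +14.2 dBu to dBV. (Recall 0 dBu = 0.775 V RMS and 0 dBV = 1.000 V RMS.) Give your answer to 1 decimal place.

+12.0 dBV

The offset between the scales is 20·log₁₀(0.775/1.000) = −2.214 dB.
So dBV = +14.2 − 2.214 = +12.0 dBV.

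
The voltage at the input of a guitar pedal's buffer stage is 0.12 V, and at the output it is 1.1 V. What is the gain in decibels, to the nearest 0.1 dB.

Voltage ratio → dB uses the 20·log₁₀ form:
20·log₁₀(1.1/0.12) = 20·log₁₀(9.167) = 19.2 dB.

19.2 dB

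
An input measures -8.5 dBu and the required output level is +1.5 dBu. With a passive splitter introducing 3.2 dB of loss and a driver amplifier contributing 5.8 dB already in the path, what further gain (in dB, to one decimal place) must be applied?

The required make-up gain is the shortfall in the dB sum.
G = +1.5 − (-8.5) + 3.2 − 5.8 = 7.4 dB.

7.4 dB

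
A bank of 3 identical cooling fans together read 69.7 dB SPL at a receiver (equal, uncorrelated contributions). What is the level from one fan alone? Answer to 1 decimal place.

64.9 dB SPL

3 equal incoherent sources add 10·log₁₀(3) = 4.77 dB over one source.
L_one = 69.7 − 4.77 = 64.9 dB SPL.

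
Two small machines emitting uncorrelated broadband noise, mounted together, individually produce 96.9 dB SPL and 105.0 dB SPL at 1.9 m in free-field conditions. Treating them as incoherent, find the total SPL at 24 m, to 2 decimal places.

83.60 dB SPL

Combined at 1.9 m: 10·log₁₀(10^(96.9/10)+10^(105.0/10)) = 105.625 dB SPL.
Then apply −20·log₁₀(24/1.9) = -22.029 dB → 83.60 dB SPL.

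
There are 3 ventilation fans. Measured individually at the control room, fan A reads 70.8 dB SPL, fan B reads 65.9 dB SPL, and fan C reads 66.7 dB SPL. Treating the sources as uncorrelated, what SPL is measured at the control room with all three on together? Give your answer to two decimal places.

Incoherent sources sum as intensities:
L_total = 10·log₁₀(10^(70.8/10) + 10^(65.9/10) + 10^(66.7/10)) = 10·log₁₀(20590000) = 73.14 dB SPL.

73.14 dB SPL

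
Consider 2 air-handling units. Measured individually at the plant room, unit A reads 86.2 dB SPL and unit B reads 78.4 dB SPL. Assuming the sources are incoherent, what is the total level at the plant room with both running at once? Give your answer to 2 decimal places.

Add the sources as powers (linear), then convert back to dB:
L_total = 10·log₁₀(10^(86.2/10) + 10^(78.4/10)) = 10·log₁₀(486100000) = 86.87 dB SPL.

86.87 dB SPL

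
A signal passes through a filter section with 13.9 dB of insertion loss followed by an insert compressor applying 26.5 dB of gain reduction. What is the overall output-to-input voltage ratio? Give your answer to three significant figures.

Net gain = (−13.9) + (−26.5) = -40.4 dB.
Voltage ratio = 10^(-40.4/20) = 0.00955.

0.00955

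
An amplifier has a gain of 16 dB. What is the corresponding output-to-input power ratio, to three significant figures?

39.8

Power ratio = 10^(dB/10).
10^(16/10) = 10^(1.600) = 39.8.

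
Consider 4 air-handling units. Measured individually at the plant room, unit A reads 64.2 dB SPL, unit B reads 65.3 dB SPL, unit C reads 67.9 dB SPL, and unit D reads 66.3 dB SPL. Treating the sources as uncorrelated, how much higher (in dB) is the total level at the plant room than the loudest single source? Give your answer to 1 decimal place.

Add the sources as powers (linear), then convert back to dB:
L_total = 10·log₁₀(10^(64.2/10) + 10^(65.3/10) + 10^(67.9/10) + 10^(66.3/10)) = 72.16 dB SPL.
Excess over the loudest (67.9 dB): 72.16 − 67.9 = 4.3 dB.

4.3 dB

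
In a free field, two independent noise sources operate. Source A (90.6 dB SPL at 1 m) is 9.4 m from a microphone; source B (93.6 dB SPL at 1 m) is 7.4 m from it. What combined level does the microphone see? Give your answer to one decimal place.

77.4 dB SPL

At the listener: L_A = 90.6 − 20·log₁₀(9.4) = 71.14 dB; L_B = 93.6 − 20·log₁₀(7.4) = 76.22 dB.
Combined: 10·log₁₀(10^(71.14/10)+10^(76.22/10)) = 77.4 dB SPL.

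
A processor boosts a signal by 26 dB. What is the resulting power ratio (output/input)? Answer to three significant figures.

Power ratio = 10^(dB/10).
10^(26/10) = 10^(2.600) = 398.

398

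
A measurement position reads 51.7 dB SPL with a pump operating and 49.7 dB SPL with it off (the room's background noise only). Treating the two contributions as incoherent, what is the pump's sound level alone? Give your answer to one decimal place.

Subtract intensities: L_src = 10·log₁₀(10^(L_total/10) − 10^(L_bg/10)).
L_src = 10·log₁₀(10^(51.7/10) − 10^(49.7/10)) = 10·log₁₀(54590) = 47.4 dB SPL.

47.4 dB SPL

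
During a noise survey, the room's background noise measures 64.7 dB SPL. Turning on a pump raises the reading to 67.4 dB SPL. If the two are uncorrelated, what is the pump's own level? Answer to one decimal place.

64.1 dB SPL

Background correction is a power subtraction:
L_src = 10·log₁₀(10^(67.4/10) − 10^(64.7/10)) = 10·log₁₀(2544000) = 64.1 dB SPL.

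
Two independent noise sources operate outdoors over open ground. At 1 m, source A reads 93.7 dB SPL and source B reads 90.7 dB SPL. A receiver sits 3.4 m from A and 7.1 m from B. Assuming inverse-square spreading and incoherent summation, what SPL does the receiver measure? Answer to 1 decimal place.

At the listener: L_A = 93.7 − 20·log₁₀(3.4) = 83.07 dB; L_B = 90.7 − 20·log₁₀(7.1) = 73.67 dB.
Combined: 10·log₁₀(10^(83.07/10)+10^(73.67/10)) = 83.5 dB SPL.

83.5 dB SPL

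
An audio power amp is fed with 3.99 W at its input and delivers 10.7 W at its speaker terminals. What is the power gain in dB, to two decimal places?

For a power ratio, dB = 10·log₁₀(P₂/P₁).
10·log₁₀(10.7/3.99) = 10·log₁₀(2.682) = 4.28 dB.

4.28 dB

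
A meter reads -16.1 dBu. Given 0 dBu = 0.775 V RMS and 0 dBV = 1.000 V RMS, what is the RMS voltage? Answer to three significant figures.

V = 0.775 V × 10^(-16.1/20).
= 0.775 × 0.1567 = 0.121 V.

0.121 V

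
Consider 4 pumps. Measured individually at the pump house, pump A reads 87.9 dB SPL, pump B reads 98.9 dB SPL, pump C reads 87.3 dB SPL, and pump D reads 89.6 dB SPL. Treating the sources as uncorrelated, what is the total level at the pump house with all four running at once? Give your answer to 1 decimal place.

99.9 dB SPL

Uncorrelated sources add in intensity (power), not in dB.
L_total = 10·log₁₀(10^(87.9/10) + 10^(98.9/10) + 10^(87.3/10) + 10^(89.6/10)) = 10·log₁₀(9828000000) = 99.9 dB SPL.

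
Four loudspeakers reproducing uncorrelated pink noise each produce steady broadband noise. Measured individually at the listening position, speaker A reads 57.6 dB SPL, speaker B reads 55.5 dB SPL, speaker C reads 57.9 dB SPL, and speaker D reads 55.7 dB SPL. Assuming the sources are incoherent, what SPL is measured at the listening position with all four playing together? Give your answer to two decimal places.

62.83 dB SPL

Uncorrelated sources add in intensity (power), not in dB.
L_total = 10·log₁₀(10^(57.6/10) + 10^(55.5/10) + 10^(57.9/10) + 10^(55.7/10)) = 10·log₁₀(1918000) = 62.83 dB SPL.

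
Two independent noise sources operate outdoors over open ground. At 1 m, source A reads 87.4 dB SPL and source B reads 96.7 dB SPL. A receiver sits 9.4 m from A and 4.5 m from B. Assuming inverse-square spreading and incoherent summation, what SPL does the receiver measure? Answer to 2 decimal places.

83.75 dB SPL

At the listener: L_A = 87.4 − 20·log₁₀(9.4) = 67.937 dB; L_B = 96.7 − 20·log₁₀(4.5) = 83.636 dB.
Combined: 10·log₁₀(10^(67.937/10)+10^(83.636/10)) = 83.75 dB SPL.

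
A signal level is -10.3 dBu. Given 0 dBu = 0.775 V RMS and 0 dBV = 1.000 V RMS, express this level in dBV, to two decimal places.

The offset between the scales is 20·log₁₀(0.775/1.000) = −2.214 dB.
So dBV = -10.3 − 2.214 = -12.51 dBV.

-12.51 dBV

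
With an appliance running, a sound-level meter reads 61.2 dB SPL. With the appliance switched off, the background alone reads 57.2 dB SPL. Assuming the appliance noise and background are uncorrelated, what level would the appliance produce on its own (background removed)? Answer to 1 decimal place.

59.0 dB SPL

Subtract intensities: L_src = 10·log₁₀(10^(L_total/10) − 10^(L_bg/10)).
L_src = 10·log₁₀(10^(61.2/10) − 10^(57.2/10)) = 10·log₁₀(793400) = 59.0 dB SPL.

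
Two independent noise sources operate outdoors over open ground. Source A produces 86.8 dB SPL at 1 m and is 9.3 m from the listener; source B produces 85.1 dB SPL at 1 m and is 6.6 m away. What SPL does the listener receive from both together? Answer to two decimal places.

At the listener: L_A = 86.8 − 20·log₁₀(9.3) = 67.430 dB; L_B = 85.1 − 20·log₁₀(6.6) = 68.709 dB.
Combined: 10·log₁₀(10^(67.430/10)+10^(68.709/10)) = 71.13 dB SPL.

71.13 dB SPL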